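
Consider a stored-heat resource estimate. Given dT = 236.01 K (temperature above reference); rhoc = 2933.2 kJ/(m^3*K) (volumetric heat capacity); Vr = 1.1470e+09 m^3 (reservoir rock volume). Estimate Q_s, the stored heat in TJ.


Q_s = Vr * rhoc * dT / 1e12
Q_s = 1.1470e+09 * 2933.2 * 236.01 / 1e12
Q_s = 794.0274 PJ
Convert: 794.0274 PJ * 1000.0 = 7.9403e+05 TJ
Q_s = 7.9403e+05 TJ


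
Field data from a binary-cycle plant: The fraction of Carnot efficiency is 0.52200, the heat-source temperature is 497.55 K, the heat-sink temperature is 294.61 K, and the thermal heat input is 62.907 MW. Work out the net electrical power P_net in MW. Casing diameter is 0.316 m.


Step 1: eta = (1 - Tc/Th)*f = (1 - 294.61/497.55)*0.522 = 0.2129126
Step 2: P_net = eta * Q_in = 0.2129126 * 62.907 = 13.394 MW
P_net = 13.394 MW


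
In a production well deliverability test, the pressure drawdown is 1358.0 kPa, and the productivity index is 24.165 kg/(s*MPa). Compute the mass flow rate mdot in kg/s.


mdot = PI * dP / 1000
mdot = 24.165 * 1358.0 / 1000
mdot = 32.816 kg/s


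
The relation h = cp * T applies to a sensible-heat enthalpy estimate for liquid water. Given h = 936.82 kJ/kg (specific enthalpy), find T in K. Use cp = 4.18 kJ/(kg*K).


T = h / cp
T = 936.82 / 4.18
T = 224.1196 deg C
Convert to K: 224.1196 + 273.15 = 497.27 K
T = 497.27 K


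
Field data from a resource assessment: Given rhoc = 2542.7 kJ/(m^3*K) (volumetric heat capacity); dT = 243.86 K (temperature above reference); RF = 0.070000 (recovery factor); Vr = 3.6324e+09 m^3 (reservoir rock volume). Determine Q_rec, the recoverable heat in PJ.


Step 1: Q_s = Vr*rhoc*dT/1e12 = 3.6324e+09*2542.7*243.86/1e12 = 2252.316 PJ
Step 2: Q_rec = Q_s * RF = 2252.316 * 0.07 = 157.66 PJ
Q_rec = 157.66 PJ


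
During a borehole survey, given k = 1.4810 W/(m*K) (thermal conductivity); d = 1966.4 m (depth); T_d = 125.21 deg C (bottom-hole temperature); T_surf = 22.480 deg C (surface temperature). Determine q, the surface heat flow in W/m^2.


Step 1: grad = (T_d - T_surf)/d * 1000 = (125.21 - 22.48)/1966.4 * 1000 = 52.24268 deg C/km
Step 2: q = k * grad / 1000 = 1.481 * 52.24268 / 1000 = 0.077371 W/m^2
q = 0.077371 W/m^2


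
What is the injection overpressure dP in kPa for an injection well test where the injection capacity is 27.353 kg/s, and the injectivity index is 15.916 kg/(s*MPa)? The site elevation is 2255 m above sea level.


dP = mdot * 1000 / II
dP = 27.353 * 1000 / 15.916
dP = 1718.6 kPa


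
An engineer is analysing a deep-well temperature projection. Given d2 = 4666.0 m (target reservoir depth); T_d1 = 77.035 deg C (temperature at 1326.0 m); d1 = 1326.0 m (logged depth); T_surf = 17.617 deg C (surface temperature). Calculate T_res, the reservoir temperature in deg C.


Step 1: grad = (T_d1 - T_surf)/d1 * 1000 = (77.035 - 17.617)/1326.0 * 1000 = 44.80995 deg C/km
Step 2: T_res = T_surf + grad*d2/1000 = 17.617 + 44.80995*4666.0/1000 = 226.70 deg C
T_res = 226.70 deg C


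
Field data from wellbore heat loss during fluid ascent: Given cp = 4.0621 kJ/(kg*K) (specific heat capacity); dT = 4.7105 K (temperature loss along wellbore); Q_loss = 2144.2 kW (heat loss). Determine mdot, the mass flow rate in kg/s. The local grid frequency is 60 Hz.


mdot = Q_loss / (cp * dT)
mdot = 2144.2 / (4.0621 * 4.7105)
mdot = 112.06 kg/s


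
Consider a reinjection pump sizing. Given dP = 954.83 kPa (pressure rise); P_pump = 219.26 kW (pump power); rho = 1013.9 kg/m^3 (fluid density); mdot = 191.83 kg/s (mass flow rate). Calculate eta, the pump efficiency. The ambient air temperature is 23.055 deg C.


eta = mdot * dP / (rho * P_pump)
eta = 191.83 * 954.83 / (1013.9 * 219.26)
eta = 0.82393


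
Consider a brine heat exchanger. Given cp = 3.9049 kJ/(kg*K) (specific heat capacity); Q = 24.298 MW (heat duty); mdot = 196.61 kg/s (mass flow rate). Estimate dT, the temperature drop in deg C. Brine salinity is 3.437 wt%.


dT = Q * 1000 / (mdot * cp)
dT = 24.298 * 1000 / (196.61 * 3.9049)
dT = 31.64864 K
Convert (temperature difference, 1 K = 1 deg C): 31.64864 K = 31.64864 deg C
dT = 31.649 deg C


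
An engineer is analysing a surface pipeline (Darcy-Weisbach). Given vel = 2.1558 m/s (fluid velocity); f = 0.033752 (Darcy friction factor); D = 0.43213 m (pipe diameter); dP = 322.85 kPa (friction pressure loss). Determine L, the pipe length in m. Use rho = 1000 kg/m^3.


L = dP*1000*D / (f*rho*vel^2/2)
L = 322.85*1000*0.43213 / (0.033752*1000*2.1558^2/2)
L = 1778.8 m


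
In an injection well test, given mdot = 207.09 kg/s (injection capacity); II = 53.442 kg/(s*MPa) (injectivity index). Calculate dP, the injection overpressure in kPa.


dP = mdot * 1000 / II
dP = 207.09 * 1000 / 53.442
dP = 3875.0 kPa


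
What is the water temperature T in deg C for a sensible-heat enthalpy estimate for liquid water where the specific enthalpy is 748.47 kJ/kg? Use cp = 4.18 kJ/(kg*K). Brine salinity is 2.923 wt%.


T = h / cp
T = 748.47 / 4.18
T = 179.06 deg C


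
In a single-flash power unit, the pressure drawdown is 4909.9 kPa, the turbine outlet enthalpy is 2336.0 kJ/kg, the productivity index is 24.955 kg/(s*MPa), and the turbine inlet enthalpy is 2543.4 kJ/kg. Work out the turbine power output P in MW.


Step 1: mdot = PI * dP / 1000 = 24.955 * 4909.9 / 1000 = 122.5266 kg/s
Step 2: P = mdot*(h_in - h_out)/1000 = 122.5266*(2543.4 - 2336.0)/1000 = 25.412 MW
P = 25.412 MW


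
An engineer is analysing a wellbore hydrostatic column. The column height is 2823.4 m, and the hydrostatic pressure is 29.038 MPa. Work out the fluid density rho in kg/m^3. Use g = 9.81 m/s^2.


rho = P * 1e6 / (g * h)
rho = 29.038 * 1e6 / (9.81 * 2823.4)
rho = 1048.4 kg/m^3


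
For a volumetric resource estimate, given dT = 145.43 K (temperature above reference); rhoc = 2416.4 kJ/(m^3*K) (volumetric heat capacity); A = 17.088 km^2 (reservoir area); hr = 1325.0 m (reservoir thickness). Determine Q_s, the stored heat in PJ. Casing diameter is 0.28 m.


Step 1: Vr = A*1e6*hr = 17.088*1e6*1325.0 = 2.264160e+10 m^3
Step 2: Q_s = Vr*rhoc*dT/1e12 = 2.264160e+10*2416.4*145.43/1e12 = 7956.6 PJ
Q_s = 7956.6 PJ


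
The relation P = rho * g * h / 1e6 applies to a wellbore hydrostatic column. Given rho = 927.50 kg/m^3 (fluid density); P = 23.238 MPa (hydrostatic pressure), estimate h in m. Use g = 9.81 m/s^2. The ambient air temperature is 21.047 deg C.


h = P * 1e6 / (g * rho)
h = 23.238 * 1e6 / (9.81 * 927.50)
h = 2554.0 m


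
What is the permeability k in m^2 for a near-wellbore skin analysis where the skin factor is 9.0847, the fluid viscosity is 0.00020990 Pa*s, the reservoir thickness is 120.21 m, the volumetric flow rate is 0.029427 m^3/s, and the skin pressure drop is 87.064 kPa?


k = S*q*mu / (2*pi*dP_s*1000*hr)
k = 9.0847*0.029427*0.00020990 / (2*pi*87.064*1000*120.21)
k = 8.5332e-13 m^2


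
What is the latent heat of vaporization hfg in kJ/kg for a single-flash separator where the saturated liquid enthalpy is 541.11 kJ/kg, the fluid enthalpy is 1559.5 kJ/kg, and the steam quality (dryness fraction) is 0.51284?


hfg = (h - hf) / x
hfg = (1559.5 - 541.11) / 0.51284
hfg = 1985.8 kJ/kg


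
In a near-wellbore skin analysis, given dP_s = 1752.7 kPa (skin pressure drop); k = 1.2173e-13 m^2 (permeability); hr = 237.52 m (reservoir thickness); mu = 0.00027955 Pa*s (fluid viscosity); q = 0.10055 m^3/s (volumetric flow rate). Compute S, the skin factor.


S = dP_s * 1000 * 2*pi*k*hr / (q*mu)
S = 1752.7 * 1000 * 2*pi*1.2173e-13*237.52 / (0.10055*0.00027955)
S = 11.328


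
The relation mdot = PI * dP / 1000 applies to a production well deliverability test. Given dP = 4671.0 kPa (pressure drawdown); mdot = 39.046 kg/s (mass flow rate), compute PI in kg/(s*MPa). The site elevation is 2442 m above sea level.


PI = mdot * 1000 / dP
PI = 39.046 * 1000 / 4671.0
PI = 8.3592 kg/(s*MPa)


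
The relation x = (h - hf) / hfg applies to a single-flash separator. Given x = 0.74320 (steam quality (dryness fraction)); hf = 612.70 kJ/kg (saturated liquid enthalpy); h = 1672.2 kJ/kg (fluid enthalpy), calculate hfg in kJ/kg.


hfg = (h - hf) / x
hfg = (1672.2 - 612.70) / 0.74320
hfg = 1425.6 kJ/kg


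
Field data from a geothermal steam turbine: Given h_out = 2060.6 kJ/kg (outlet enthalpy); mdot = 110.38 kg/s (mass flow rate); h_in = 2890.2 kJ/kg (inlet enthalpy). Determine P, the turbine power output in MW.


P = mdot * (h_in - h_out) / 1000
P = 110.38 * (2890.2 - 2060.6) / 1000
P = 91.571 MW


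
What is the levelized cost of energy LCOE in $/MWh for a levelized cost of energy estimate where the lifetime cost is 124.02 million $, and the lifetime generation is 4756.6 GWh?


LCOE = C_tot / E_tot * 100
LCOE = 124.02 / 4756.6 * 100
LCOE = 2.607325 cents/kWh
Convert: 2.607325 cents/kWh * 10.0 = 26.073 $/MWh
LCOE = 26.073 $/MWh


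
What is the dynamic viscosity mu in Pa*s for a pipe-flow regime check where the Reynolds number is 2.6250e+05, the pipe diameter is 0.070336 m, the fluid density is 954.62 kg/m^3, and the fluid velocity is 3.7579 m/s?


mu = rho * vel * D / Re
mu = 954.62 * 3.7579 * 0.070336 / 2.6250e+05
mu = 0.00096122 Pa*s


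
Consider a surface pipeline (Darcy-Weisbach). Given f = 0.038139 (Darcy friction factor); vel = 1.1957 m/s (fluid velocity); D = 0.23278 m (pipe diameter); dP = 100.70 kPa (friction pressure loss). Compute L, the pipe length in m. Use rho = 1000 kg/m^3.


L = dP*1000*D / (f*rho*vel^2/2)
L = 100.70*1000*0.23278 / (0.038139*1000*1.1957^2/2)
L = 859.79 m


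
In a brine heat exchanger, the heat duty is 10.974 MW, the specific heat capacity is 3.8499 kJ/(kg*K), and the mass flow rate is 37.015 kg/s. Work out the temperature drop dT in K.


dT = Q * 1000 / (mdot * cp)
dT = 10.974 * 1000 / (37.015 * 3.8499)
dT = 77.008 K


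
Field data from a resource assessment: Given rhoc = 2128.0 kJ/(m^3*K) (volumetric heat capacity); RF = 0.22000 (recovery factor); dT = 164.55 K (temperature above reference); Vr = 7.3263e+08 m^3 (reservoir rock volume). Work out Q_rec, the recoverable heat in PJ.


Step 1: Q_s = Vr*rhoc*dT/1e12 = 7.3263e+08*2128.0*164.55/1e12 = 256.5395 PJ
Step 2: Q_rec = Q_s * RF = 256.5395 * 0.22 = 56.439 PJ
Q_rec = 56.439 PJ


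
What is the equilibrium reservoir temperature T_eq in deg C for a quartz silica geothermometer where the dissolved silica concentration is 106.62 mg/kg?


T_eq = 1309 / (5.19 - log10(SiO2)) - 273.15
T_eq = 1309 / (5.19 - log10(106.62)) - 273.15
T_eq = 140.81 deg C


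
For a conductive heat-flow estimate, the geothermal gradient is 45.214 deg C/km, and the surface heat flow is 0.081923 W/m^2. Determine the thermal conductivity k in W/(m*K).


k = q * 1000 / grad
k = 0.081923 * 1000 / 45.214
k = 1.8119 W/(m*K)


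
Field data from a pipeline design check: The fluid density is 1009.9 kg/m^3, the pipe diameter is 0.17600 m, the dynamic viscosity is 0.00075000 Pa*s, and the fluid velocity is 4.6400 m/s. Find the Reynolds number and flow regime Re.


Step 1: Re = rho*vel*D/mu = 1009.9*4.64*0.176/0.00075 = 1.0996e+06
Step 2: Re = 1.0996e+06 > 4000, so flow is turbulent.
Re = 1.0996e+06 (turbulent)


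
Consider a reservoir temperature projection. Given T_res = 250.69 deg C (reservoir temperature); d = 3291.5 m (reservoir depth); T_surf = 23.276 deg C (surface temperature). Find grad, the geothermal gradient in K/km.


grad = (T_res - T_surf) / d * 1000
grad = (250.69 - 23.276) / 3291.5 * 1000
grad = 69.09130 deg C/km
Convert: 69.09130 deg C/km * 1.0 = 69.091 K/km
grad = 69.091 K/km


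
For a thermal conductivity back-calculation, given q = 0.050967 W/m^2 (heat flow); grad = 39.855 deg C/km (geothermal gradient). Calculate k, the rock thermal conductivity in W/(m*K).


k = q / (grad / 1000)
k = 0.050967 / (39.855 / 1000)
k = 1.2788 W/(m*K)


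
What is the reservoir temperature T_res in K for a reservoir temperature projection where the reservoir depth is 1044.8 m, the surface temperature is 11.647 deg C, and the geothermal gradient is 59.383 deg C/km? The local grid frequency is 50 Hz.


T_res = T_surf + grad * d / 1000
T_res = 11.647 + 59.383 * 1044.8 / 1000
T_res = 73.69036 deg C
Convert to K: 73.69036 + 273.15 = 346.84 K
T_res = 346.84 K


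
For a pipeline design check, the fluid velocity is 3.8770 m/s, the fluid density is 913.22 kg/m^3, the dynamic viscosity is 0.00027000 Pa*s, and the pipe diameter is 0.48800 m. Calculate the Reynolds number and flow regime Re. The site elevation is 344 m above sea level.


Step 1: Re = rho*vel*D/mu = 913.22*3.877*0.488/0.00027 = 6.3992e+06
Step 2: Re = 6.3992e+06 > 4000, so flow is turbulent.
Re = 6.3992e+06 (turbulent)


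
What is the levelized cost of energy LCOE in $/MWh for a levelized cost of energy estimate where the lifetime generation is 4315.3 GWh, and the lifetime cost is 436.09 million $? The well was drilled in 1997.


LCOE = C_tot / E_tot * 100
LCOE = 436.09 / 4315.3 * 100
LCOE = 10.10567 cents/kWh
Convert: 10.10567 cents/kWh * 10.0 = 101.06 $/MWh
LCOE = 101.06 $/MWh


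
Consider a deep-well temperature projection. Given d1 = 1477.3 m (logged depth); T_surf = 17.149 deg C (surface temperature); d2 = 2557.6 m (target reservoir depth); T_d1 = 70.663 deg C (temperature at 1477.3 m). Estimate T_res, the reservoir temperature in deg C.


Step 1: grad = (T_d1 - T_surf)/d1 * 1000 = (70.663 - 17.149)/1477.3 * 1000 = 36.22419 deg C/km
Step 2: T_res = T_surf + grad*d2/1000 = 17.149 + 36.22419*2557.6/1000 = 109.80 deg C
T_res = 109.80 deg C


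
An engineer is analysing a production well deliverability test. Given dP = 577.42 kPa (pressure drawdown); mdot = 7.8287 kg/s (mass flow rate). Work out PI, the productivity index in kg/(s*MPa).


PI = mdot * 1000 / dP
PI = 7.8287 * 1000 / 577.42
PI = 13.558 kg/(s*MPa)


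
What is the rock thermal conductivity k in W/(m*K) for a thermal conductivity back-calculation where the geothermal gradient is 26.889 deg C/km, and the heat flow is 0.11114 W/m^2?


k = q / (grad / 1000)
k = 0.11114 / (26.889 / 1000)
k = 4.1333 W/(m*K)


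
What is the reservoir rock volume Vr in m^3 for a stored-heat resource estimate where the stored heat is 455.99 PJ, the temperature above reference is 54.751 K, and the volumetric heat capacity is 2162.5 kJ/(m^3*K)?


Vr = Q_s * 1e12 / (rhoc * dT)
Vr = 455.99 * 1e12 / (2162.5 * 54.751)
Vr = 3.8513e+09 m^3


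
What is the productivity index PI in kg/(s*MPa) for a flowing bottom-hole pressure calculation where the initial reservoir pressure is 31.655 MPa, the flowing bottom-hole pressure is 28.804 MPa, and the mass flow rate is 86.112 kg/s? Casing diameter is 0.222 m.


PI = mdot / (P_i - P_wf)
PI = 86.112 / (31.655 - 28.804)
PI = 30.204 kg/(s*MPa)


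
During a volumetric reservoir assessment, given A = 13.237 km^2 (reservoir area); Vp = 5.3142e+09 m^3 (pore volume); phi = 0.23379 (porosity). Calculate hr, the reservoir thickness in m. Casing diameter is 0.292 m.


hr = Vp / (A * 1e6 * phi)
hr = 5.3142e+09 / (13.237 * 1e6 * 0.23379)
hr = 1717.2 m


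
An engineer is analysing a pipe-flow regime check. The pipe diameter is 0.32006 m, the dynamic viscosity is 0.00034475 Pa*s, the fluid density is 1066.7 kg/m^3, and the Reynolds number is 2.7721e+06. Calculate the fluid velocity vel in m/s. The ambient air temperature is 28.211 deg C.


vel = Re * mu / (rho * D)
vel = 2.7721e+06 * 0.00034475 / (1066.7 * 0.32006)
vel = 2.7992 m/s


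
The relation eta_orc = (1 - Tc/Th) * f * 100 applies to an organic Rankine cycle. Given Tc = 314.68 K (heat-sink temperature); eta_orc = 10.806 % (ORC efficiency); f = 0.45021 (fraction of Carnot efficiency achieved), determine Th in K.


Th = Tc / (1 - (eta_orc/100)/f)
Th = 314.68 / (1 - (10.806/100)/0.45021)
Th = 414.06 K


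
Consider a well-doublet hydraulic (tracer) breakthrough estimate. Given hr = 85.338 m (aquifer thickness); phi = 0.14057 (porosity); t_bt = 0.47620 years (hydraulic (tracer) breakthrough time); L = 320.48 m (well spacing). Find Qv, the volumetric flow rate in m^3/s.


Qv = pi*hr*phi*L^2 / (3*t_bt*365.25*86400)
Qv = pi*85.338*0.14057*320.48^2 / (3*0.47620*365.25*86400)
Qv = 0.085856 m^3/s


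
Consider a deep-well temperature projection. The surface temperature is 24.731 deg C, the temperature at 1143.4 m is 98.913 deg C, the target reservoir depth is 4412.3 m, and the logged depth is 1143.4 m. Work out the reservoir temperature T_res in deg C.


Step 1: grad = (T_d1 - T_surf)/d1 * 1000 = (98.913 - 24.731)/1143.4 * 1000 = 64.87843 deg C/km
Step 2: T_res = T_surf + grad*d2/1000 = 24.731 + 64.87843*4412.3/1000 = 310.99 deg C
T_res = 310.99 deg C


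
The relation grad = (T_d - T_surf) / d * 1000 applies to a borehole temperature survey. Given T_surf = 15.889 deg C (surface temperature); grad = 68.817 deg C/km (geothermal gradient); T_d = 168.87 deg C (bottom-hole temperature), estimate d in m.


d = (T_d - T_surf) / grad * 1000
d = (168.87 - 15.889) / 68.817 * 1000
d = 2223.0 m


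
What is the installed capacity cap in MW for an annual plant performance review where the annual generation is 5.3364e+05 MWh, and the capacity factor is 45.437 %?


cap = E_a / (CF/100 * 8760)
cap = 5.3364e+05 / (45.437/100 * 8760)
cap = 134.07 MW


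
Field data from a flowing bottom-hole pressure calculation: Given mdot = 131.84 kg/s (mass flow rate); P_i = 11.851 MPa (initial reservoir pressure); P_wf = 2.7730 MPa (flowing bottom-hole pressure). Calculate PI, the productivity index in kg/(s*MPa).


PI = mdot / (P_i - P_wf)
PI = 131.84 / (11.851 - 2.7730)
PI = 14.523 kg/(s*MPa)


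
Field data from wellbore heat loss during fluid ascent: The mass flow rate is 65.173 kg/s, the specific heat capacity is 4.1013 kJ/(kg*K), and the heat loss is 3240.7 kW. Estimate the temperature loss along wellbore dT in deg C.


dT = Q_loss / (mdot * cp)
dT = 3240.7 / (65.173 * 4.1013)
dT = 12.12410 K
Convert (temperature difference, 1 K = 1 deg C): 12.12410 K = 12.12410 deg C
dT = 12.124 deg C


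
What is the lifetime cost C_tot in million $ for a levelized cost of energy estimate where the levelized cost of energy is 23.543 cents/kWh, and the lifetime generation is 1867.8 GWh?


C_tot = LCOE / 100 * E_tot
C_tot = 23.543 / 100 * 1867.8
C_tot = 439.74 million $


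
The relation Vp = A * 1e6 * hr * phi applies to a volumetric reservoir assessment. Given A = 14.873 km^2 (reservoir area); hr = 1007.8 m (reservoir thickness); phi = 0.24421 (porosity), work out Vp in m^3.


Vp = A * 1e6 * hr * phi
Vp = 14.873 * 1e6 * 1007.8 * 0.24421
Vp = 3.6605e+09 m^3


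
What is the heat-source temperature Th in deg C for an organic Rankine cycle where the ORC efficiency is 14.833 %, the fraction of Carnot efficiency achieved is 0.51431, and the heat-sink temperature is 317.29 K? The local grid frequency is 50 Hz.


Th = Tc / (1 - (eta_orc/100)/f)
Th = 317.29 / (1 - (14.833/100)/0.51431)
Th = 445.8862 K
Convert to deg C: 445.8862 - 273.15 = 172.74 deg C
Th = 172.74 deg C


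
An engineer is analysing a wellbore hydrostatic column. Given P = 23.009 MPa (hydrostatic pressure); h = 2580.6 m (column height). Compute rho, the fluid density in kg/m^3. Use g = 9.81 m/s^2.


rho = P * 1e6 / (g * h)
rho = 23.009 * 1e6 / (9.81 * 2580.6)
rho = 908.88 kg/m^3


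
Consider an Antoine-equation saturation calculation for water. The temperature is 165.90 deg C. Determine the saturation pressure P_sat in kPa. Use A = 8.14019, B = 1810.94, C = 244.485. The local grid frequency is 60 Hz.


P_sat = 10^(A - B/(C + T)) / 760 * 0.101325
P_sat = 10^(8.14019 - 1810.94/(244.485 + 165.90)) / 760 * 0.101325
P_sat = 0.7117212 MPa
Convert: 0.7117212 MPa * 1000.0 = 711.72 kPa
P_sat = 711.72 kPa


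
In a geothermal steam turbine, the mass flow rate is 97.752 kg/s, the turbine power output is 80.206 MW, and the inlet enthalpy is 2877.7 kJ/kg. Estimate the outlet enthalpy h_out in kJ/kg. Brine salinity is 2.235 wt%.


h_out = h_in - P * 1000 / mdot
h_out = 2877.7 - 80.206 * 1000 / 97.752
h_out = 2057.2 kJ/kg


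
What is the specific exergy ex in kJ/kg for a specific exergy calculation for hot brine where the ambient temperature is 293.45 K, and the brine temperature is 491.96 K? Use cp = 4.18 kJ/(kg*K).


ex = cp * ((T_b - T_0) - T_0 * ln(T_b/T_0))
ex = 4.18 * ((491.96 - 293.45) - 293.45 * ln(491.96/293.45))
ex = 195.99 kJ/kg


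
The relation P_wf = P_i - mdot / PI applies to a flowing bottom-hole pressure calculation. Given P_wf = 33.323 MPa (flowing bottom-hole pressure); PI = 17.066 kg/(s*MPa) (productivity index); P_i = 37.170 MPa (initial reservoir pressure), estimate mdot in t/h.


mdot = (P_i - P_wf) * PI
mdot = (37.170 - 33.323) * 17.066
mdot = 65.65290 kg/s
Convert: 65.65290 kg/s * 3.6 = 236.35 t/h
mdot = 236.35 t/h


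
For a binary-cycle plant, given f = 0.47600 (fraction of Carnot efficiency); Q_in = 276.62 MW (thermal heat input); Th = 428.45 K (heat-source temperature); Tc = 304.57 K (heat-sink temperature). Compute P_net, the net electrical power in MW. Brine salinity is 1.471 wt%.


Step 1: eta = (1 - Tc/Th)*f = (1 - 304.57/428.45)*0.476 = 0.1376284
Step 2: P_net = eta * Q_in = 0.1376284 * 276.62 = 38.071 MW
P_net = 38.071 MW


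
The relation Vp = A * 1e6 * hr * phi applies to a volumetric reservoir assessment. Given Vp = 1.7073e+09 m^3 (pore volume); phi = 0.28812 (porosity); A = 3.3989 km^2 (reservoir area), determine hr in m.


hr = Vp / (A * 1e6 * phi)
hr = 1.7073e+09 / (3.3989 * 1e6 * 0.28812)
hr = 1743.4 m


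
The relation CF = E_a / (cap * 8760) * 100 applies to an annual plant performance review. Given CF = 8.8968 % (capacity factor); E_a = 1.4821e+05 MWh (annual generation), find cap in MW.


cap = E_a / (CF/100 * 8760)
cap = 1.4821e+05 / (8.8968/100 * 8760)
cap = 190.17 MW


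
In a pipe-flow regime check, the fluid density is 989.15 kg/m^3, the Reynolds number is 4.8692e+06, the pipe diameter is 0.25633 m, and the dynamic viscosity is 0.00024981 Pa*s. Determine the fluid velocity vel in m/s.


vel = Re * mu / (rho * D)
vel = 4.8692e+06 * 0.00024981 / (989.15 * 0.25633)
vel = 4.7974 m/s


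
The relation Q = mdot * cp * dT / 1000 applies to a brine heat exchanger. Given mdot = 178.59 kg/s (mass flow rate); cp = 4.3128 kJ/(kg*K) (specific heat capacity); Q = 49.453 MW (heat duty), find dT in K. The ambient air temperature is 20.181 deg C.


dT = Q * 1000 / (mdot * cp)
dT = 49.453 * 1000 / (178.59 * 4.3128)
dT = 64.206 K


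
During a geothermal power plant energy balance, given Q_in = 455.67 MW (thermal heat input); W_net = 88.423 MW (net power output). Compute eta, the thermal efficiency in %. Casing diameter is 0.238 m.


eta = W_net / Q_in * 100
eta = 88.423 / 455.67 * 100
eta = 19.405 %


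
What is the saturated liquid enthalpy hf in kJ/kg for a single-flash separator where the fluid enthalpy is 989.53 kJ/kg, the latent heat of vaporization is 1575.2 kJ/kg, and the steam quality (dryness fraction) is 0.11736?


hf = h - x * hfg
hf = 989.53 - 0.11736 * 1575.2
hf = 804.66 kJ/kg


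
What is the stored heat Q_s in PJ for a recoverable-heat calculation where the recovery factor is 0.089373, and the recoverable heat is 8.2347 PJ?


Q_s = Q_rec / RF
Q_s = 8.2347 / 0.089373
Q_s = 92.139 PJ


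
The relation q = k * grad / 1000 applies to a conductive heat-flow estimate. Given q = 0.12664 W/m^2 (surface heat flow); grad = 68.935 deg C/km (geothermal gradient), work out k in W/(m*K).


k = q * 1000 / grad
k = 0.12664 * 1000 / 68.935
k = 1.8371 W/(m*K)


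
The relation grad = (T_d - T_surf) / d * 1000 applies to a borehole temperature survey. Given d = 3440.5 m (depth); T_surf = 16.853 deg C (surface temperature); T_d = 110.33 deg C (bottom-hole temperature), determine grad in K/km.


grad = (T_d - T_surf) / d * 1000
grad = (110.33 - 16.853) / 3440.5 * 1000
grad = 27.16960 deg C/km
Convert: 27.16960 deg C/km * 1.0 = 27.170 K/km
grad = 27.170 K/km


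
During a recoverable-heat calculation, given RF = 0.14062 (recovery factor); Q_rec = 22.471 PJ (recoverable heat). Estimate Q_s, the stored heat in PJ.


Q_s = Q_rec / RF
Q_s = 22.471 / 0.14062
Q_s = 159.80 PJ


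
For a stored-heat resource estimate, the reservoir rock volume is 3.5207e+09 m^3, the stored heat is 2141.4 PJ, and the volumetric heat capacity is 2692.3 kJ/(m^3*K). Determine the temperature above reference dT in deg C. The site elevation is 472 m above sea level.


dT = Q_s * 1e12 / (Vr * rhoc)
dT = 2141.4 * 1e12 / (3.5207e+09 * 2692.3)
dT = 225.9151 K
Convert (temperature difference, 1 K = 1 deg C): 225.9151 K = 225.9151 deg C
dT = 225.92 deg C


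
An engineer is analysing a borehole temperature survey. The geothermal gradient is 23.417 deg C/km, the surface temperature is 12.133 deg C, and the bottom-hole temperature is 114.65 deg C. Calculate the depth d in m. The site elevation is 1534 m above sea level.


d = (T_d - T_surf) / grad * 1000
d = (114.65 - 12.133) / 23.417 * 1000
d = 4377.9 m


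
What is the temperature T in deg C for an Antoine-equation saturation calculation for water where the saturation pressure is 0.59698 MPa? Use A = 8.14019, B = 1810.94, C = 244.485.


T = B / (A - log10(P_sat * 760 / 0.101325)) - C
T = 1810.94 / (8.14019 - log10(0.59698 * 760 / 0.101325)) - 244.485
T = 158.92 deg C


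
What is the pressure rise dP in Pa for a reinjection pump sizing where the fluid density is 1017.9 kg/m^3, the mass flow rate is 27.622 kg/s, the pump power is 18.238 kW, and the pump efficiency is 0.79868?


dP = P_pump * rho * eta / mdot
dP = 18.238 * 1017.9 * 0.79868 / 27.622
dP = 536.7846 kPa
Convert: 536.7846 kPa * 1000.0 = 5.3678e+05 Pa
dP = 5.3678e+05 Pa


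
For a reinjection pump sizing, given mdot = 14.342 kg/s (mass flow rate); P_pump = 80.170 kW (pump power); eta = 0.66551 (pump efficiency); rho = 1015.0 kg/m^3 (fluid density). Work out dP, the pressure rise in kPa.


dP = P_pump * rho * eta / mdot
dP = 80.170 * 1015.0 * 0.66551 / 14.342
dP = 3775.9 kPa


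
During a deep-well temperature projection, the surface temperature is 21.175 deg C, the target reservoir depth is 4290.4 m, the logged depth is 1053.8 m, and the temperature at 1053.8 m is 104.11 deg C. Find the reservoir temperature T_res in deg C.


Step 1: grad = (T_d1 - T_surf)/d1 * 1000 = (104.11 - 21.175)/1053.8 * 1000 = 78.70089 deg C/km
Step 2: T_res = T_surf + grad*d2/1000 = 21.175 + 78.70089*4290.4/1000 = 358.83 deg C
T_res = 358.83 deg C


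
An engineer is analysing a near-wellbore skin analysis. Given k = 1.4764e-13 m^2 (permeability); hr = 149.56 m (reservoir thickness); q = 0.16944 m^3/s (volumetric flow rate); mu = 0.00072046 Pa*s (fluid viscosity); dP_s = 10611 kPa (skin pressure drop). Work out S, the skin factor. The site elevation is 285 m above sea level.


S = dP_s * 1000 * 2*pi*k*hr / (q*mu)
S = 10611 * 1000 * 2*pi*1.4764e-13*149.56 / (0.16944*0.00072046)
S = 12.060


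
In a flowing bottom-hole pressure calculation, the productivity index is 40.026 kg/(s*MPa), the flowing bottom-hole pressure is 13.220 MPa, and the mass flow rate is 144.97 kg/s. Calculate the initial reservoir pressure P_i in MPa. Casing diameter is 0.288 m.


P_i = P_wf + mdot / PI
P_i = 13.220 + 144.97 / 40.026
P_i = 16.842 MPa


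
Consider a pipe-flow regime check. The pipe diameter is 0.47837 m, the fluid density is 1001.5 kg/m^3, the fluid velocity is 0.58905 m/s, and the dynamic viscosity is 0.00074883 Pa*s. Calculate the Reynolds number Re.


Re = rho * vel * D / mu
Re = 1001.5 * 0.58905 * 0.47837 / 0.00074883
Re = 3.7686e+05


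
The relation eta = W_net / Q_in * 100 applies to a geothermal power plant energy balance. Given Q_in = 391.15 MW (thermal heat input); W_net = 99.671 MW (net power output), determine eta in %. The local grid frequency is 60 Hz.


eta = W_net / Q_in * 100
eta = 99.671 / 391.15 * 100
eta = 25.482 %


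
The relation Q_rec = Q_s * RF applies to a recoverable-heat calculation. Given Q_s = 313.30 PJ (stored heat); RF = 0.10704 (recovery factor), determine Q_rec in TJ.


Q_rec = Q_s * RF
Q_rec = 313.30 * 0.10704
Q_rec = 33.53563 PJ
Convert: 33.53563 PJ * 1000.0 = 33536 TJ
Q_rec = 33536 TJ


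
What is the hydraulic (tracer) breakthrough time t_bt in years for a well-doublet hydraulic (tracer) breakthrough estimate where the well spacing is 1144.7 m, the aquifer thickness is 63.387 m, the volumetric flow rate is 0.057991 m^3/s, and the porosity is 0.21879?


t_bt = pi * hr * phi * L^2 / (3 * Qv) / (365.25*86400)
t_bt = pi * 63.387 * 0.21879 * 1144.7^2 / (3 * 0.057991) / (365.25*86400)
t_bt = 10.399 years


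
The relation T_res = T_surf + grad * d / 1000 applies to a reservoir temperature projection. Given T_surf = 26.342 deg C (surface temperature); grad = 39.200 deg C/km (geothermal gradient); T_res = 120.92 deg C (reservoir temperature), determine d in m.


d = (T_res - T_surf) / grad * 1000
d = (120.92 - 26.342) / 39.200 * 1000
d = 2412.7 m


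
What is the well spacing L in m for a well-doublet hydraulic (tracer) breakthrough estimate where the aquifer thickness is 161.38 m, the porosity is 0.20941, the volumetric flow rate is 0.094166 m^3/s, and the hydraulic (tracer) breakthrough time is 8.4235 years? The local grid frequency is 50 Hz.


L = sqrt(t_bt*365.25*86400*3*Qv / (pi*hr*phi))
L = sqrt(8.4235*365.25*86400*3*0.094166 / (pi*161.38*0.20941))
L = 841.02 m


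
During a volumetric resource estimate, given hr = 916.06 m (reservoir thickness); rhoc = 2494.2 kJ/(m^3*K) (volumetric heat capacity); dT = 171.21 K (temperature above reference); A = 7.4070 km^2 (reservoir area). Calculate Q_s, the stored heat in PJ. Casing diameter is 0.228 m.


Step 1: Vr = A*1e6*hr = 7.407*1e6*916.06 = 6.785256e+09 m^3
Step 2: Q_s = Vr*rhoc*dT/1e12 = 6.785256e+09*2494.2*171.21/1e12 = 2897.5 PJ
Q_s = 2897.5 PJ


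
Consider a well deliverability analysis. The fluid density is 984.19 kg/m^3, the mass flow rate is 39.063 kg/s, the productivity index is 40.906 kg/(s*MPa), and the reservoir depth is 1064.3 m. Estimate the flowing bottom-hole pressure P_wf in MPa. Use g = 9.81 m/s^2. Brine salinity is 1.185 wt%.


Step 1: P_i = rho*g*h/1e6 = 984.19*9.81*1064.3/1e6 = 10.27571 MPa
Step 2: P_wf = P_i - mdot/PI = 10.27571 - 39.063/40.906 = 9.3208 MPa
P_wf = 9.3208 MPa


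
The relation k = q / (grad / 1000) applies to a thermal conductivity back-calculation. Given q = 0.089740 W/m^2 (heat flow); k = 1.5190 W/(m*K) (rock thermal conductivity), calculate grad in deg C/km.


grad = q / k * 1000
grad = 0.089740 / 1.5190 * 1000
grad = 59.078 deg C/km


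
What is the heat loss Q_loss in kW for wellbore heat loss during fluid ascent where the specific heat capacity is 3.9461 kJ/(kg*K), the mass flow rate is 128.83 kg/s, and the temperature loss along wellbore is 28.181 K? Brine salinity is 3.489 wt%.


Q_loss = mdot * cp * dT
Q_loss = 128.83 * 3.9461 * 28.181
Q_loss = 14327 kW


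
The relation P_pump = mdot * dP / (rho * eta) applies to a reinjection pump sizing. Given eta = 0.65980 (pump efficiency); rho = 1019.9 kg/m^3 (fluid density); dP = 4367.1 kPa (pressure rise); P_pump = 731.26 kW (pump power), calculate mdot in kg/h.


mdot = P_pump * rho * eta / dP
mdot = 731.26 * 1019.9 * 0.65980 / 4367.1
mdot = 112.6805 kg/s
Convert: 112.6805 kg/s * 3600.0 = 4.0565e+05 kg/h
mdot = 4.0565e+05 kg/h


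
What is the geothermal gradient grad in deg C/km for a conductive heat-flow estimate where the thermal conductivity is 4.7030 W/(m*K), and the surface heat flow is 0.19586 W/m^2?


grad = q * 1000 / k
grad = 0.19586 * 1000 / 4.7030
grad = 41.646 deg C/km


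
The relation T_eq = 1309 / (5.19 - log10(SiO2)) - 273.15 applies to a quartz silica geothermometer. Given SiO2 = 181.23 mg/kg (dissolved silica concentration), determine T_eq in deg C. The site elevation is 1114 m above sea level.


T_eq = 1309 / (5.19 - log10(SiO2)) - 273.15
T_eq = 1309 / (5.19 - log10(181.23)) - 273.15
T_eq = 173.34 deg C


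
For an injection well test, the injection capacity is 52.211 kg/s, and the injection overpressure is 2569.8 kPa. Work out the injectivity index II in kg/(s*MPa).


II = mdot * 1000 / dP
II = 52.211 * 1000 / 2569.8
II = 20.317 kg/(s*MPa)


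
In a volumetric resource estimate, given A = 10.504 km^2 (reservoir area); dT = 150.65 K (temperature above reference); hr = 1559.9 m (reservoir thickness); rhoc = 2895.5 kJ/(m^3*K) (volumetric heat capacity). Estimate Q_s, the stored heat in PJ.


Step 1: Vr = A*1e6*hr = 10.504*1e6*1559.9 = 1.638519e+10 m^3
Step 2: Q_s = Vr*rhoc*dT/1e12 = 1.638519e+10*2895.5*150.65/1e12 = 7147.3 PJ
Q_s = 7147.3 PJ


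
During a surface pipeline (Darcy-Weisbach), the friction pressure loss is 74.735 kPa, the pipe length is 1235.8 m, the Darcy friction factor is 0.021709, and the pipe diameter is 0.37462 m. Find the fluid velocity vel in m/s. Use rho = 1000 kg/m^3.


vel = sqrt(dP*1000*2*D / (f*L*rho))
vel = sqrt(74.735*1000*2*0.37462 / (0.021709*1235.8*1000))
vel = 1.4447 m/s


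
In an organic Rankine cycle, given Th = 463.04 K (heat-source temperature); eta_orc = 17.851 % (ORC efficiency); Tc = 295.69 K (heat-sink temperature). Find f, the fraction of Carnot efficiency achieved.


f = (eta_orc/100) / (1 - Tc/Th)
f = (17.851/100) / (1 - 295.69/463.04)
f = 0.49392


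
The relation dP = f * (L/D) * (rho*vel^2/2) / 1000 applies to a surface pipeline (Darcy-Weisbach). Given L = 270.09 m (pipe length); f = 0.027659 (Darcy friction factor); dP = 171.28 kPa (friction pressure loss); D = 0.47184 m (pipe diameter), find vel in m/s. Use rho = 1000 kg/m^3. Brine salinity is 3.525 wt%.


vel = sqrt(dP*1000*2*D / (f*L*rho))
vel = sqrt(171.28*1000*2*0.47184 / (0.027659*270.09*1000))
vel = 4.6515 m/s


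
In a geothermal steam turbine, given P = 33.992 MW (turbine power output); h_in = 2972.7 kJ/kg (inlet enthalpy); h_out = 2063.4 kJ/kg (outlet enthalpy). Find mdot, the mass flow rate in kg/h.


mdot = P * 1000 / (h_in - h_out)
mdot = 33.992 * 1000 / (2972.7 - 2063.4)
mdot = 37.38260 kg/s
Convert: 37.38260 kg/s * 3600.0 = 1.3458e+05 kg/h
mdot = 1.3458e+05 kg/h


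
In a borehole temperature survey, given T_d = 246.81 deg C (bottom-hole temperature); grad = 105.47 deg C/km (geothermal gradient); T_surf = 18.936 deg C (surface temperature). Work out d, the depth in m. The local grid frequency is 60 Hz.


d = (T_d - T_surf) / grad * 1000
d = (246.81 - 18.936) / 105.47 * 1000
d = 2160.6 m


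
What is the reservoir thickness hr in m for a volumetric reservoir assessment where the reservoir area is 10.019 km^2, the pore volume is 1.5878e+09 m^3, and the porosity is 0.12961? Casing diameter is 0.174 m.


hr = Vp / (A * 1e6 * phi)
hr = 1.5878e+09 / (10.019 * 1e6 * 0.12961)
hr = 1222.7 m


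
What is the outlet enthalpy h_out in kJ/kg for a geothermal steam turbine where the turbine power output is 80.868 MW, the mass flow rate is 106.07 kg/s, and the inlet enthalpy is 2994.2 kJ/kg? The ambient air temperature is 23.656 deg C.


h_out = h_in - P * 1000 / mdot
h_out = 2994.2 - 80.868 * 1000 / 106.07
h_out = 2231.8 kJ/kg


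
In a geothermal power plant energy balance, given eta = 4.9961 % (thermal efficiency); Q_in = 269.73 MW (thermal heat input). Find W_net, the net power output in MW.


W_net = eta / 100 * Q_in
W_net = 4.9961 / 100 * 269.73
W_net = 13.476 MW


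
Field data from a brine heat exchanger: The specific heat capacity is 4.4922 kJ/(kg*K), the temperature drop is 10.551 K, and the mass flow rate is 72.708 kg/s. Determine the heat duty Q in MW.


Q = mdot * cp * dT / 1000
Q = 72.708 * 4.4922 * 10.551 / 1000
Q = 3.4462 MW


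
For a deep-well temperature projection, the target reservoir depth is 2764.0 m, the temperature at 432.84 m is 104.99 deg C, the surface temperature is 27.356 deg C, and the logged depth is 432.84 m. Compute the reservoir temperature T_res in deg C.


Step 1: grad = (T_d1 - T_surf)/d1 * 1000 = (104.99 - 27.356)/432.84 * 1000 = 179.3596 deg C/km
Step 2: T_res = T_surf + grad*d2/1000 = 27.356 + 179.3596*2764.0/1000 = 523.11 deg C
T_res = 523.11 deg C


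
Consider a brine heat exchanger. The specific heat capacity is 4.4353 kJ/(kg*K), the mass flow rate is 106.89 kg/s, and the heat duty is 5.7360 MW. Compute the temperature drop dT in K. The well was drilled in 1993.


dT = Q * 1000 / (mdot * cp)
dT = 5.7360 * 1000 / (106.89 * 4.4353)
dT = 12.099 K


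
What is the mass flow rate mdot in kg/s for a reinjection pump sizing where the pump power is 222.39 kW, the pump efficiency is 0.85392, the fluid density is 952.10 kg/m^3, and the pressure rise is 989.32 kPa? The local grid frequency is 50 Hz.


mdot = P_pump * rho * eta / dP
mdot = 222.39 * 952.10 * 0.85392 / 989.32
mdot = 182.76 kg/s


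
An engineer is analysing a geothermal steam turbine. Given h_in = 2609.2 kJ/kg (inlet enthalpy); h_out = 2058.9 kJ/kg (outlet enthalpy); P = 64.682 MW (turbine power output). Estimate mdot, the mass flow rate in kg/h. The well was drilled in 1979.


mdot = P * 1000 / (h_in - h_out)
mdot = 64.682 * 1000 / (2609.2 - 2058.9)
mdot = 117.5395 kg/s
Convert: 117.5395 kg/s * 3600.0 = 4.2314e+05 kg/h
mdot = 4.2314e+05 kg/h


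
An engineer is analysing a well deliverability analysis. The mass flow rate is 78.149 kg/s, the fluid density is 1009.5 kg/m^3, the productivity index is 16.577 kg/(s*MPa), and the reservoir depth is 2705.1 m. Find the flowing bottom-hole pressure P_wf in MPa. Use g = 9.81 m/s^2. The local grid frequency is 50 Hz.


Step 1: P_i = rho*g*h/1e6 = 1009.5*9.81*2705.1/1e6 = 26.78913 MPa
Step 2: P_wf = P_i - mdot/PI = 26.78913 - 78.149/16.577 = 22.075 MPa
P_wf = 22.075 MPa


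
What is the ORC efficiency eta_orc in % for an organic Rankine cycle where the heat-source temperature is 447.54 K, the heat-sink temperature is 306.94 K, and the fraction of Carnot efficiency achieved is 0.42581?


eta_orc = (1 - Tc/Th) * f * 100
eta_orc = (1 - 306.94/447.54) * 0.42581 * 100
eta_orc = 13.377 %


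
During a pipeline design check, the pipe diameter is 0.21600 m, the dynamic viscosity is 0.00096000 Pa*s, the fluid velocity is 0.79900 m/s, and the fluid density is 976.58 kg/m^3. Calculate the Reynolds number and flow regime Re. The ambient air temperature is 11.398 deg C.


Step 1: Re = rho*vel*D/mu = 976.58*0.799*0.216/0.00096 = 1.7556e+05
Step 2: Re = 1.7556e+05 > 4000, so flow is turbulent.
Re = 1.7556e+05 (turbulent)


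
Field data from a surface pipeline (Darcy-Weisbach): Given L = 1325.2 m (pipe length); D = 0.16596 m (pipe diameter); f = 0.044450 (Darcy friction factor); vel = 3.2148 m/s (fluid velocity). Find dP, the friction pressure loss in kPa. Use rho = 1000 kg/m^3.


dP = f * (L/D) * (rho*vel^2/2) / 1000
dP = 0.044450 * (1325.2/0.16596) * (1000*3.2148^2/2) / 1000
dP = 1834.1 kPa


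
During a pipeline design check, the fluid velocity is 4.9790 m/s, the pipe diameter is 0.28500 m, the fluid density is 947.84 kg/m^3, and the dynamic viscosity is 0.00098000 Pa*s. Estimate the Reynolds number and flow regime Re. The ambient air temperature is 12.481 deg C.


Step 1: Re = rho*vel*D/mu = 947.84*4.979*0.285/0.00098 = 1.3724e+06
Step 2: Re = 1.3724e+06 > 4000, so flow is turbulent.
Re = 1.3724e+06 (turbulent)


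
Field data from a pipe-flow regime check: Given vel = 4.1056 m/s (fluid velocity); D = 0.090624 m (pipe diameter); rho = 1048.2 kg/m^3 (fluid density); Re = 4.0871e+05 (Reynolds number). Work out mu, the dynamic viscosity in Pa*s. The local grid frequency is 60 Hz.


mu = rho * vel * D / Re
mu = 1048.2 * 4.1056 * 0.090624 / 4.0871e+05
mu = 0.00095422 Pa*s


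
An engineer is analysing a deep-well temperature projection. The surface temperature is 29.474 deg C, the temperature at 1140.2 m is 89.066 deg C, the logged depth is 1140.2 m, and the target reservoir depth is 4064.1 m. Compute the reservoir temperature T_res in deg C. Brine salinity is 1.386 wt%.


Step 1: grad = (T_d1 - T_surf)/d1 * 1000 = (89.066 - 29.474)/1140.2 * 1000 = 52.26451 deg C/km
Step 2: T_res = T_surf + grad*d2/1000 = 29.474 + 52.26451*4064.1/1000 = 241.88 deg C
T_res = 241.88 deg C
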